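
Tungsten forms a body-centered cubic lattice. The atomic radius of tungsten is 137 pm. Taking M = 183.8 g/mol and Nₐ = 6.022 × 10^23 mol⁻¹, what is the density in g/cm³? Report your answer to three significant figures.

In a BCC lattice, atoms touch along the body diagonal, so √3·a = 4r, giving a = 316.4 pm = 3.164 × 10^-8 cm.
With Z = 2, ρ = Z·M/(N_A·a³) = 2 × 183.8 / (6.022 × 10²³ × 3.167 × 10^-23) = 19.27 g/cm³.

19.3 g/cm³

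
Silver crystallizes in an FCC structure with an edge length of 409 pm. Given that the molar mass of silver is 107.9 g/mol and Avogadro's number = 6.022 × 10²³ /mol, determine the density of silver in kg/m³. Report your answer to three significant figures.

10500 kg/m³

An FCC unit cell contains Z = 4 atoms.
Cell volume: a³ = (409 pm)³ = (4.090 × 10^-8 cm)³ = 6.842 × 10^-23 cm³.
ρ = Z·M/(N_A·a³) = 4 × 107.9 / (6.022 × 10²³ × 6.842 × 10^-23) = 10.48 g/cm³ = 10500 kg/m³.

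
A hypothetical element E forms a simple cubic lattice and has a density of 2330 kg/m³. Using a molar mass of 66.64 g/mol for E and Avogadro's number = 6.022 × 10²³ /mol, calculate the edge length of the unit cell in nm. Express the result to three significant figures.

0.362 nm

With Z = 1 atom per simple cubic cell, a³ = Z·M/(N_A·ρ) = 1 × 66.64 / (6.022 × 10²³ × 2.330 g/cm³) = 4.749 × 10^-23 cm³.
a = (4.749 × 10^-23)^(1/3) = 3.621 × 10^-8 cm = 0.362 nm.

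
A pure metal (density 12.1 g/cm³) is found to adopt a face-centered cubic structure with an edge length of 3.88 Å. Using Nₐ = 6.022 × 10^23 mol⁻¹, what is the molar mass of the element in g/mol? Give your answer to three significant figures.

An FCC cell has Z = 4 atoms; a = 3.880 × 10^-8 cm.
M = ρ·N_A·a³/Z = 12.1 × 6.022 × 10²³ × 5.841 × 10^-23 / 4 = 106 g/mol.

106 g/mol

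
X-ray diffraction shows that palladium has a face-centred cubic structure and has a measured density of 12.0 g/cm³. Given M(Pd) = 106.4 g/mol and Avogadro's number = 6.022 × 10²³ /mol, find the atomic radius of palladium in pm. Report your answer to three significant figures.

For an FCC cell (Z = 4), a³ = Z·M/(N_A·ρ) = 4 × 106.4 / (6.022 × 10²³ × 12.00) = 5.890 × 10^-23 cm³, so a = 3.891 × 10^-8 cm = 389.1 pm.
Atoms touch along the face diagonal, so √2·a = 4r, so r = 0.3536 × a = 138 pm.

138 pm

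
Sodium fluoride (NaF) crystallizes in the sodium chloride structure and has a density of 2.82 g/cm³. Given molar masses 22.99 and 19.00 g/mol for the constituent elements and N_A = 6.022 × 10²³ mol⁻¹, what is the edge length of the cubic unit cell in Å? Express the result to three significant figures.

4.62 Å

M(NaF) = 41.99 g/mol; Z = 4 formula units per cell.
a³ = Z·M/(N_A·ρ) = 4 × 41.99 / (6.022 × 10²³ × 2.82) = 9.890 × 10^-23 cm³, so a = 4.625 × 10^-8 cm = 4.62 Å.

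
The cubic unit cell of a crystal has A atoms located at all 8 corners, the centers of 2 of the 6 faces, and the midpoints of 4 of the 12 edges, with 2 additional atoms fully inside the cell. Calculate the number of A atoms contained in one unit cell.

Corner atoms are shared by 8 cells (1/8 each), face atoms by 2 (1/2 each), edge atoms by 4 (1/4 each), interior atoms are unshared.
Net atoms = 8 × 1/8 + 2 × 1/2 + 4 × 1/4 + 2 = 1 + 1 + 1 + 2 = 5.

5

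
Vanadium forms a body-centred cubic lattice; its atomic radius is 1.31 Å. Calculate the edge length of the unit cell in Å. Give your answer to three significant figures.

In a BCC lattice, atoms touch along the body diagonal, so √3·a = 4r.
a = 4r/√3 = 4 × 1.31 / 1.7321 = 3.03 Å.

3.03 Å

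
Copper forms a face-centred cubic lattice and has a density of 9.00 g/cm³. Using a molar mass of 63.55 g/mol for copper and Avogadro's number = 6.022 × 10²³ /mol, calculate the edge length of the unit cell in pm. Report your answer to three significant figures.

361 pm

With Z = 4 atoms per FCC cell, a³ = Z·M/(N_A·ρ) = 4 × 63.55 / (6.022 × 10²³ × 9.000 g/cm³) = 4.690 × 10^-23 cm³.
a = (4.690 × 10^-23)^(1/3) = 3.606 × 10^-8 cm = 361 pm.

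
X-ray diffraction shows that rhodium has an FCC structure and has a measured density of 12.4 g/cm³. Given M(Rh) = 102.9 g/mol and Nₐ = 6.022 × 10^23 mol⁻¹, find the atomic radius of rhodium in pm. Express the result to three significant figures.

135 pm

For an FCC cell (Z = 4), a³ = Z·M/(N_A·ρ) = 4 × 102.9 / (6.022 × 10²³ × 12.40) = 5.512 × 10^-23 cm³, so a = 3.806 × 10^-8 cm = 380.6 pm.
Atoms touch along the face diagonal, so √2·a = 4r, so r = 0.3536 × a = 135 pm.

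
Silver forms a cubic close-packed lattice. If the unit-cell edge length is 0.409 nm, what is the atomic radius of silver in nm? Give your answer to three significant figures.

0.145 nm

In an FCC lattice, atoms touch along the face diagonal, so √2·a = 4r.
r = √2·a/4 = 1.4142 × 0.409 / 4 = 0.145 nm.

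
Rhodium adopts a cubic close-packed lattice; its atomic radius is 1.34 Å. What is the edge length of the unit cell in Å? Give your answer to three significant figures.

3.79 Å

In an FCC lattice, atoms touch along the face diagonal, so √2·a = 4r.
a = 4r/√2 = 4 × 1.34 / 1.4142 = 3.79 Å.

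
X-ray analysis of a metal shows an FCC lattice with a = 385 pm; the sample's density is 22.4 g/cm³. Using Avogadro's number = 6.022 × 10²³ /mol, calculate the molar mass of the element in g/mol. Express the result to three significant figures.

192 g/mol

An FCC cell has Z = 4 atoms; a = 3.850 × 10^-8 cm.
M = ρ·N_A·a³/Z = 22.4 × 6.022 × 10²³ × 5.707 × 10^-23 / 4 = 192 g/mol.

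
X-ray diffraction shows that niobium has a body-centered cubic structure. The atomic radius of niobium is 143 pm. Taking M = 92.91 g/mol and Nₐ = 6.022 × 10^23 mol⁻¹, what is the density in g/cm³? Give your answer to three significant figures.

In a BCC lattice, atoms touch along the body diagonal, so √3·a = 4r, giving a = 330.2 pm = 3.302 × 10^-8 cm.
With Z = 2, ρ = Z·M/(N_A·a³) = 2 × 92.91 / (6.022 × 10²³ × 3.602 × 10^-23) = 8.567 g/cm³.

8.57 g/cm³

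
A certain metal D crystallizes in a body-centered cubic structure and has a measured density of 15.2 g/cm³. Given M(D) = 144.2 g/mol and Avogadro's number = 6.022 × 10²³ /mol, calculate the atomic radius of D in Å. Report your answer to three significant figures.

For a BCC cell (Z = 2), a³ = Z·M/(N_A·ρ) = 2 × 144.2 / (6.022 × 10²³ × 15.20) = 3.151 × 10^-23 cm³, so a = 3.158 × 10^-8 cm = 3.158 Å.
Atoms touch along the body diagonal, so √3·a = 4r, so r = 0.4330 × a = 1.37 Å.

1.37 Å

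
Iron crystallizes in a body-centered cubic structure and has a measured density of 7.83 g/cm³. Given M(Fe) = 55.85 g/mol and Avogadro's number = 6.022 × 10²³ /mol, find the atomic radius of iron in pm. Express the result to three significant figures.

For a BCC cell (Z = 2), a³ = Z·M/(N_A·ρ) = 2 × 55.85 / (6.022 × 10²³ × 7.830) = 2.369 × 10^-23 cm³, so a = 2.872 × 10^-8 cm = 287.2 pm.
Atoms touch along the body diagonal, so √3·a = 4r, so r = 0.4330 × a = 124 pm.

124 pm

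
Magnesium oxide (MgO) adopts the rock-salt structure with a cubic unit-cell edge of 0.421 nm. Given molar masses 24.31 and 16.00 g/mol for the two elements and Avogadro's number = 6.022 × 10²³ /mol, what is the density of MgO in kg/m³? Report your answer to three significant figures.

The rock-salt structure contains Z = 4 formula units per cell; M(MgO) = 24.31 + 16.00 = 40.31 g/mol.
a³ = (4.210 × 10^-8 cm)³ = 7.462 × 10^-23 cm³.
ρ = 4 × 40.31 / (6.022 × 10²³ × 7.462 × 10^-23) = 3.588 g/cm³ = 3590 kg/m³.

3590 kg/m³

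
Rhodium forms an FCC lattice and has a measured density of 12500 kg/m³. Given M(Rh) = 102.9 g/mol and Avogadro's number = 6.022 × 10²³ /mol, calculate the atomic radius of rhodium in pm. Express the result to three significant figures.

For an FCC cell (Z = 4), a³ = Z·M/(N_A·ρ) = 4 × 102.9 / (6.022 × 10²³ × 12.50) = 5.468 × 10^-23 cm³, so a = 3.796 × 10^-8 cm = 379.6 pm.
Atoms touch along the face diagonal, so √2·a = 4r, so r = 0.3536 × a = 134 pm.

134 pm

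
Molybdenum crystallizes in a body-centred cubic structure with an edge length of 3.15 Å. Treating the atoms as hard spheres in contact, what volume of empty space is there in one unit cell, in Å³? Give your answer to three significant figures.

10.0 Å³

In a BCC lattice atoms touch along the body diagonal, so √3·a = 4r, so r = 0.4330a = 1.364 Å.
V_cell = a³ = 31.26 Å³; V_atoms = 2 × (4/3)πr³ = 21.26 Å³.
Empty space = 31.26 − 21.26 = 10.0 Å³.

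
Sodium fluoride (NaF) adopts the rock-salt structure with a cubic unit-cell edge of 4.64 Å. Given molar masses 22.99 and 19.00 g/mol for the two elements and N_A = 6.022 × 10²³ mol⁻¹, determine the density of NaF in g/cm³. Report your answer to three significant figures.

2.79 g/cm³

The rock-salt structure contains Z = 4 formula units per cell; M(NaF) = 22.99 + 19.00 = 41.99 g/mol.
a³ = (4.640 × 10^-8 cm)³ = 9.990 × 10^-23 cm³.
ρ = 4 × 41.99 / (6.022 × 10²³ × 9.990 × 10^-23) = 2.792 g/cm³.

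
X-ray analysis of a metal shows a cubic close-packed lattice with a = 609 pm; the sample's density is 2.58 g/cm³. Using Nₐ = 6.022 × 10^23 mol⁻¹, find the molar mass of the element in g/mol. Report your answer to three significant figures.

An FCC cell has Z = 4 atoms; a = 6.090 × 10^-8 cm.
M = ρ·N_A·a³/Z = 2.58 × 6.022 × 10²³ × 2.259 × 10^-22 / 4 = 87.7 g/mol.

87.7 g/mol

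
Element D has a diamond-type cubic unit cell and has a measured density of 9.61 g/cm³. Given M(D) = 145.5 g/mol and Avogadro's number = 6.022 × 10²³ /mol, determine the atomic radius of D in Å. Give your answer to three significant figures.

For a diamond cubic cell (Z = 8), a³ = Z·M/(N_A·ρ) = 8 × 145.5 / (6.022 × 10²³ × 9.610) = 2.011 × 10^-22 cm³, so a = 5.859 × 10^-8 cm = 5.859 Å.
Nearest neighbors lie along the body diagonal with √3·a = 8r, so r = 0.2165 × a = 1.27 Å.

1.27 Å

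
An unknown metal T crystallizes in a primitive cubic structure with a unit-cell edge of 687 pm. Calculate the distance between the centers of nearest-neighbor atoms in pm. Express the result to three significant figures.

In a simple cubic structure, atoms touch along the cell edge, so a = 2r; the nearest-neighbor distance equals 2r = 1.000·a.
d = 1.000 × 687 = 687 pm.

687 pm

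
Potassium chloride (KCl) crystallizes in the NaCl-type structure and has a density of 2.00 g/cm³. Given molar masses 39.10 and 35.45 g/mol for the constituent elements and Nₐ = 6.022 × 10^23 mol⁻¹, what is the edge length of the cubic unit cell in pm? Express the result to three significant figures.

628 pm

M(KCl) = 74.55 g/mol; Z = 4 formula units per cell.
a³ = Z·M/(N_A·ρ) = 4 × 74.55 / (6.022 × 10²³ × 2.00) = 2.476 × 10^-22 cm³, so a = 6.279 × 10^-8 cm = 628 pm.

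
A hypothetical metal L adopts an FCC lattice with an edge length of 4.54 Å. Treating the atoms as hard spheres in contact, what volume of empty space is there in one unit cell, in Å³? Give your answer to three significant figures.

In an FCC lattice atoms touch along the face diagonal, so √2·a = 4r, so r = 0.3536a = 1.605 Å.
V_cell = a³ = 93.58 Å³; V_atoms = 4 × (4/3)πr³ = 69.29 Å³.
Empty space = 93.58 − 69.29 = 24.3 Å³.

24.3 Å³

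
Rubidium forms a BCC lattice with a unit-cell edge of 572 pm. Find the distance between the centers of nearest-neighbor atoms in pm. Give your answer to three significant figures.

495 pm

In a BCC structure, atoms touch along the body diagonal, so √3·a = 4r; the nearest-neighbor distance equals 2r = 0.8660·a.
d = 0.8660 × 572 = 495 pm.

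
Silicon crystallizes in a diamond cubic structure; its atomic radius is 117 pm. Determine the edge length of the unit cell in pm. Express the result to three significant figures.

In a diamond cubic lattice, nearest neighbors lie along the body diagonal with √3·a = 8r.
a = 8r/√3 = 8 × 117 / 1.7321 = 540 pm.

540 pm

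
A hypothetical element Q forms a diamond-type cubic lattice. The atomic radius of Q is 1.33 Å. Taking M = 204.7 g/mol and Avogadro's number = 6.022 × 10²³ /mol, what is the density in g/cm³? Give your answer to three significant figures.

11.7 g/cm³

In a diamond cubic lattice, nearest neighbors lie along the body diagonal with √3·a = 8r, giving a = 6.143 Å = 6.143 × 10^-8 cm.
With Z = 8, ρ = Z·M/(N_A·a³) = 8 × 204.7 / (6.022 × 10²³ × 2.318 × 10^-22) = 11.73 g/cm³.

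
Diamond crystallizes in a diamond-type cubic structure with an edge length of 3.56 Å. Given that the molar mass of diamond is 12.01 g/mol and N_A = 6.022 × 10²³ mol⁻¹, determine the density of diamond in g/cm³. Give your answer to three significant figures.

A diamond cubic unit cell contains Z = 8 atoms.
Cell volume: a³ = (3.56 Å)³ = (3.560 × 10^-8 cm)³ = 4.512 × 10^-23 cm³.
ρ = Z·M/(N_A·a³) = 8 × 12.01 / (6.022 × 10²³ × 4.512 × 10^-23) = 3.536 g/cm³.

3.54 g/cm³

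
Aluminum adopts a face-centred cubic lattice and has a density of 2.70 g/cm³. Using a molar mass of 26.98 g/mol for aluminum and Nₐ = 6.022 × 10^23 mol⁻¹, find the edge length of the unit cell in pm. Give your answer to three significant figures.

With Z = 4 atoms per FCC cell, a³ = Z·M/(N_A·ρ) = 4 × 26.98 / (6.022 × 10²³ × 2.700 g/cm³) = 6.637 × 10^-23 cm³.
a = (6.637 × 10^-23)^(1/3) = 4.049 × 10^-8 cm = 405 pm.

405 pm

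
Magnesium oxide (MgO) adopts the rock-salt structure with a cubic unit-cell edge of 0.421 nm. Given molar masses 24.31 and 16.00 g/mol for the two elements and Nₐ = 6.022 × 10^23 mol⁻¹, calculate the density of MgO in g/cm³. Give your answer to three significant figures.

3.59 g/cm³

The rock-salt structure contains Z = 4 formula units per cell; M(MgO) = 24.31 + 16.00 = 40.31 g/mol.
a³ = (4.210 × 10^-8 cm)³ = 7.462 × 10^-23 cm³.
ρ = 4 × 40.31 / (6.022 × 10²³ × 7.462 × 10^-23) = 3.588 g/cm³.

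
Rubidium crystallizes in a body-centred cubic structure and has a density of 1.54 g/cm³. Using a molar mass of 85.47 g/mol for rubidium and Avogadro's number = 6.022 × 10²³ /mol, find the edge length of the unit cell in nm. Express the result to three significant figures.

With Z = 2 atoms per BCC cell, a³ = Z·M/(N_A·ρ) = 2 × 85.47 / (6.022 × 10²³ × 1.540 g/cm³) = 1.843 × 10^-22 cm³.
a = (1.843 × 10^-22)^(1/3) = 5.691 × 10^-8 cm = 0.569 nm.

0.569 nm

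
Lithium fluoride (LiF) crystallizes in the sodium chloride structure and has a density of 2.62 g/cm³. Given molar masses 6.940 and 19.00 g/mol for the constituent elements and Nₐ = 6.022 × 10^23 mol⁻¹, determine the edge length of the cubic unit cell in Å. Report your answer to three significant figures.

4.04 Å

M(LiF) = 25.94 g/mol; Z = 4 formula units per cell.
a³ = Z·M/(N_A·ρ) = 4 × 25.94 / (6.022 × 10²³ × 2.62) = 6.576 × 10^-23 cm³, so a = 4.036 × 10^-8 cm = 4.04 Å.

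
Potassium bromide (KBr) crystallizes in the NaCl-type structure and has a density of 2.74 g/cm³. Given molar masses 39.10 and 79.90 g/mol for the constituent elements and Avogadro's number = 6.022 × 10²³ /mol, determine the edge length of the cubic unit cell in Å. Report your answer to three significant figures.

6.61 Å

M(KBr) = 119.0 g/mol; Z = 4 formula units per cell.
a³ = Z·M/(N_A·ρ) = 4 × 119.0 / (6.022 × 10²³ × 2.74) = 2.885 × 10^-22 cm³, so a = 6.608 × 10^-8 cm = 6.61 Å.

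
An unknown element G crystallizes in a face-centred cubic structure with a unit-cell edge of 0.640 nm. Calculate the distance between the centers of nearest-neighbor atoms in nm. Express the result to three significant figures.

0.453 nm

In an FCC structure, atoms touch along the face diagonal, so √2·a = 4r; the nearest-neighbor distance equals 2r = 0.7071·a.
d = 0.7071 × 0.640 = 0.453 nm.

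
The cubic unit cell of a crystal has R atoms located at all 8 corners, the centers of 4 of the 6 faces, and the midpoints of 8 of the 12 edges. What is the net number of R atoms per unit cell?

5

Corner atoms are shared by 8 cells (1/8 each), face atoms by 2 (1/2 each), edge atoms by 4 (1/4 each).
Net atoms = 8 × 1/8 + 4 × 1/2 + 8 × 1/4 = 1 + 2 + 2 = 5.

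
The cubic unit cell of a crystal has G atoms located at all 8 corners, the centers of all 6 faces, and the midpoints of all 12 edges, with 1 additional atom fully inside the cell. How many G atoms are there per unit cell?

Corner atoms are shared by 8 cells (1/8 each), face atoms by 2 (1/2 each), edge atoms by 4 (1/4 each), interior atoms are unshared.
Net atoms = 8 × 1/8 + 6 × 1/2 + 12 × 1/4 + 1 = 1 + 3 + 3 + 1 = 8.

8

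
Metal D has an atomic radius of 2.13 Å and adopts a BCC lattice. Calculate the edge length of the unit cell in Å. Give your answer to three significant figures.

In a BCC lattice, atoms touch along the body diagonal, so √3·a = 4r.
a = 4r/√3 = 4 × 2.13 / 1.7321 = 4.92 Å.

4.92 Å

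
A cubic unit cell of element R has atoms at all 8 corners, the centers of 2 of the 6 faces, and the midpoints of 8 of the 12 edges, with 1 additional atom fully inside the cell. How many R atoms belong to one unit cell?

Corner atoms are shared by 8 cells (1/8 each), face atoms by 2 (1/2 each), edge atoms by 4 (1/4 each), interior atoms are unshared.
Net atoms = 8 × 1/8 + 2 × 1/2 + 8 × 1/4 + 1 = 1 + 1 + 2 + 1 = 5.

5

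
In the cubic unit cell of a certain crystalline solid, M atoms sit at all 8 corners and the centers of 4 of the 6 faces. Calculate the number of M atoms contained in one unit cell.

3

Corner atoms are shared by 8 cells (1/8 each), face atoms by 2 (1/2 each).
Net atoms = 8 × 1/8 + 4 × 1/2 = 1 + 2 = 3.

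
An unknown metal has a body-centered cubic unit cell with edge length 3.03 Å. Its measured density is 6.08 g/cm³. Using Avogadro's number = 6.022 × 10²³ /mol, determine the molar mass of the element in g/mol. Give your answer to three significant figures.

50.9 g/mol

A BCC cell has Z = 2 atoms; a = 3.030 × 10^-8 cm.
M = ρ·N_A·a³/Z = 6.08 × 6.022 × 10²³ × 2.782 × 10^-23 / 2 = 50.9 g/mol.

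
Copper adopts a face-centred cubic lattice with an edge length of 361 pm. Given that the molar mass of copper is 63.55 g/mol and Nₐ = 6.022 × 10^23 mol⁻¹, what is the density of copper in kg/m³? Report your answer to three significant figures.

8970 kg/m³

An FCC unit cell contains Z = 4 atoms.
Cell volume: a³ = (361 pm)³ = (3.610 × 10^-8 cm)³ = 4.705 × 10^-23 cm³.
ρ = Z·M/(N_A·a³) = 4 × 63.55 / (6.022 × 10²³ × 4.705 × 10^-23) = 8.972 g/cm³ = 8970 kg/m³.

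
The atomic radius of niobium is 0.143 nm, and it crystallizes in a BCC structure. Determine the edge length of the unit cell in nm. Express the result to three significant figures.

0.330 nm

In a BCC lattice, atoms touch along the body diagonal, so √3·a = 4r.
a = 4r/√3 = 4 × 0.143 / 1.7321 = 0.330 nm.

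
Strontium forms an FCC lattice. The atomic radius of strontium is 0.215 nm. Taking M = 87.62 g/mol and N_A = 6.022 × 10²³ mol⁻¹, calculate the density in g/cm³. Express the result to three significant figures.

In an FCC lattice, atoms touch along the face diagonal, so √2·a = 4r, giving a = 0.6081 nm = 6.081 × 10^-8 cm.
With Z = 4, ρ = Z·M/(N_A·a³) = 4 × 87.62 / (6.022 × 10²³ × 2.249 × 10^-22) = 2.588 g/cm³.

2.59 g/cm³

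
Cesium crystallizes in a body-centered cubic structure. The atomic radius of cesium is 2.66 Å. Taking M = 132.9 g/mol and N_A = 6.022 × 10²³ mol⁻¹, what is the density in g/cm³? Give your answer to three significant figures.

In a BCC lattice, atoms touch along the body diagonal, so √3·a = 4r, giving a = 6.143 Å = 6.143 × 10^-8 cm.
With Z = 2, ρ = Z·M/(N_A·a³) = 2 × 132.9 / (6.022 × 10²³ × 2.318 × 10^-22) = 1.904 g/cm³.

1.90 g/cm³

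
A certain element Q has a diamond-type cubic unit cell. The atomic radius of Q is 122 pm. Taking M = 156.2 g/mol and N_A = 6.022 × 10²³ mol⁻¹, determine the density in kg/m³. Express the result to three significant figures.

In a diamond cubic lattice, nearest neighbors lie along the body diagonal with √3·a = 8r, giving a = 563.5 pm = 5.635 × 10^-8 cm.
With Z = 8, ρ = Z·M/(N_A·a³) = 8 × 156.2 / (6.022 × 10²³ × 1.789 × 10^-22) = 11.60 g/cm³ = 11600 kg/m³.

11600 kg/m³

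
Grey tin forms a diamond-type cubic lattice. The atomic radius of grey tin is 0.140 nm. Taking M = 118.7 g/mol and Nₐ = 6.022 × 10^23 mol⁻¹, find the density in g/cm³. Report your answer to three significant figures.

In a diamond cubic lattice, nearest neighbors lie along the body diagonal with √3·a = 8r, giving a = 0.6466 nm = 6.466 × 10^-8 cm.
With Z = 8, ρ = Z·M/(N_A·a³) = 8 × 118.7 / (6.022 × 10²³ × 2.704 × 10^-22) = 5.832 g/cm³.

5.83 g/cm³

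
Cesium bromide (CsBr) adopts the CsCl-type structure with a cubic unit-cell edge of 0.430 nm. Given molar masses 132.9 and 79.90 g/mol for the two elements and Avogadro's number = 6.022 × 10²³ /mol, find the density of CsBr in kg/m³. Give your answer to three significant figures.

4440 kg/m³

The CsCl-type structure contains Z = 1 formula unit per cell; M(CsBr) = 132.9 + 79.90 = 212.8 g/mol.
a³ = (4.300 × 10^-8 cm)³ = 7.951 × 10^-23 cm³.
ρ = 1 × 212.8 / (6.022 × 10²³ × 7.951 × 10^-23) = 4.445 g/cm³ = 4440 kg/m³.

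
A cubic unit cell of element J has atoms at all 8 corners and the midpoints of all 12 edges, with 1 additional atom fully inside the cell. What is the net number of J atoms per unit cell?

5

Corner atoms are shared by 8 cells (1/8 each), edge atoms by 4 (1/4 each), interior atoms are unshared.
Net atoms = 8 × 1/8 + 12 × 1/4 + 1 = 1 + 3 + 1 = 5.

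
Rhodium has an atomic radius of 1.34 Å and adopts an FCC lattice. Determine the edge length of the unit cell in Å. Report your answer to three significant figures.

In an FCC lattice, atoms touch along the face diagonal, so √2·a = 4r.
a = 4r/√2 = 4 × 1.34 / 1.4142 = 3.79 Å.

3.79 Å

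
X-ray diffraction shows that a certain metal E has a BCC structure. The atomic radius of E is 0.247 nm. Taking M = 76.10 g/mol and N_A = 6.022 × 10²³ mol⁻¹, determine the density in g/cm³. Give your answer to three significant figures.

In a BCC lattice, atoms touch along the body diagonal, so √3·a = 4r, giving a = 0.5704 nm = 5.704 × 10^-8 cm.
With Z = 2, ρ = Z·M/(N_A·a³) = 2 × 76.10 / (6.022 × 10²³ × 1.856 × 10^-22) = 1.362 g/cm³.

1.36 g/cm³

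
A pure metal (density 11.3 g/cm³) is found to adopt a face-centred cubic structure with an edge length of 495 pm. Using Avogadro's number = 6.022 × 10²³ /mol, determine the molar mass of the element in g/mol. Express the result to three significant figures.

206 g/mol

An FCC cell has Z = 4 atoms; a = 4.950 × 10^-8 cm.
M = ρ·N_A·a³/Z = 11.3 × 6.022 × 10²³ × 1.213 × 10^-22 / 4 = 206 g/mol.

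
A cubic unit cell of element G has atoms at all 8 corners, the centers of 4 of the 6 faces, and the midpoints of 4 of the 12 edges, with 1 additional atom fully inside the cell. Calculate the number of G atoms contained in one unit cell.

Corner atoms are shared by 8 cells (1/8 each), face atoms by 2 (1/2 each), edge atoms by 4 (1/4 each), interior atoms are unshared.
Net atoms = 8 × 1/8 + 4 × 1/2 + 4 × 1/4 + 1 = 1 + 2 + 1 + 1 = 5.

5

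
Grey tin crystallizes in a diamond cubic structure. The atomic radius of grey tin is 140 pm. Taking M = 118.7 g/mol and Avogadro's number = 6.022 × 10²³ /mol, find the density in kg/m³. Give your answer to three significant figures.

5830 kg/m³

In a diamond cubic lattice, nearest neighbors lie along the body diagonal with √3·a = 8r, giving a = 646.6 pm = 6.466 × 10^-8 cm.
With Z = 8, ρ = Z·M/(N_A·a³) = 8 × 118.7 / (6.022 × 10²³ × 2.704 × 10^-22) = 5.832 g/cm³ = 5830 kg/m³.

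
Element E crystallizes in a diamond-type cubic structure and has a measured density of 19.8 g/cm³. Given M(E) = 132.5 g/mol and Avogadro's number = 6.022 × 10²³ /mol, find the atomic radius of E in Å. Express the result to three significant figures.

0.966 Å

For a diamond cubic cell (Z = 8), a³ = Z·M/(N_A·ρ) = 8 × 132.5 / (6.022 × 10²³ × 19.80) = 8.890 × 10^-23 cm³, so a = 4.463 × 10^-8 cm = 4.463 Å.
Nearest neighbors lie along the body diagonal with √3·a = 8r, so r = 0.2165 × a = 0.966 Å.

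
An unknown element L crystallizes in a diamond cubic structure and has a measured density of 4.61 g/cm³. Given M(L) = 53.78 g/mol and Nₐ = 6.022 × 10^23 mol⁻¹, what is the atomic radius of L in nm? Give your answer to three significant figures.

0.116 nm

For a diamond cubic cell (Z = 8), a³ = Z·M/(N_A·ρ) = 8 × 53.78 / (6.022 × 10²³ × 4.610) = 1.550 × 10^-22 cm³, so a = 5.371 × 10^-8 cm = 0.5371 nm.
Nearest neighbors lie along the body diagonal with √3·a = 8r, so r = 0.2165 × a = 0.116 nm.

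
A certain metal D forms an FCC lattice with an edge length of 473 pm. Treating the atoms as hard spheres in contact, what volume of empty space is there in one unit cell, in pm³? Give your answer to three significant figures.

2.75 × 10^7 pm³

In an FCC lattice atoms touch along the face diagonal, so √2·a = 4r, so r = 0.3536a = 167.2 pm.
V_cell = a³ = 1.058 × 10^8 pm³; V_atoms = 4 × (4/3)πr³ = 7.836 × 10^7 pm³.
Empty space = 1.058 × 10^8 − 7.836 × 10^7 = 2.75 × 10^7 pm³.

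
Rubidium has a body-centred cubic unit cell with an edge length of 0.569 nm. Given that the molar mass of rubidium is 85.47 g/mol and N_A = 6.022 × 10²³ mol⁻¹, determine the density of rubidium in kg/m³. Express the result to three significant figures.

1540 kg/m³

A BCC unit cell contains Z = 2 atoms.
Cell volume: a³ = (0.569 nm)³ = (5.690 × 10^-8 cm)³ = 1.842 × 10^-22 cm³.
ρ = Z·M/(N_A·a³) = 2 × 85.47 / (6.022 × 10²³ × 1.842 × 10^-22) = 1.541 g/cm³ = 1540 kg/m³.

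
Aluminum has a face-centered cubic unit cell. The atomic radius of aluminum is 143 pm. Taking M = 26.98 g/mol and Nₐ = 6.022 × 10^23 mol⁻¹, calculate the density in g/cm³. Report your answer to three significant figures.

2.71 g/cm³

In an FCC lattice, atoms touch along the face diagonal, so √2·a = 4r, giving a = 404.5 pm = 4.045 × 10^-8 cm.
With Z = 4, ρ = Z·M/(N_A·a³) = 4 × 26.98 / (6.022 × 10²³ × 6.617 × 10^-23) = 2.708 g/cm³.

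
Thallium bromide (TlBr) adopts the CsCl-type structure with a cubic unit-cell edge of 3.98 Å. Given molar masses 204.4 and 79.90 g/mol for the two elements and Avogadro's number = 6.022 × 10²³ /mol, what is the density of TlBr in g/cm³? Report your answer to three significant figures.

The CsCl-type structure contains Z = 1 formula unit per cell; M(TlBr) = 204.4 + 79.90 = 284.3 g/mol.
a³ = (3.980 × 10^-8 cm)³ = 6.304 × 10^-23 cm³.
ρ = 1 × 284.3 / (6.022 × 10²³ × 6.304 × 10^-23) = 7.488 g/cm³.

7.49 g/cm³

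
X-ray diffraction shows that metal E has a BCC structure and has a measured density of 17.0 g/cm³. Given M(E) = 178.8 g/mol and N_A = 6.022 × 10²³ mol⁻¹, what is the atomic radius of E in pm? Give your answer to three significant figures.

For a BCC cell (Z = 2), a³ = Z·M/(N_A·ρ) = 2 × 178.8 / (6.022 × 10²³ × 17.00) = 3.493 × 10^-23 cm³, so a = 3.269 × 10^-8 cm = 326.9 pm.
Atoms touch along the body diagonal, so √3·a = 4r, so r = 0.4330 × a = 142 pm.

142 pm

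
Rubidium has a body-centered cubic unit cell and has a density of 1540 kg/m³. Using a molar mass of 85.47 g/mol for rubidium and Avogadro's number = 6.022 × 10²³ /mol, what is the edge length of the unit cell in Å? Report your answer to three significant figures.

With Z = 2 atoms per BCC cell, a³ = Z·M/(N_A·ρ) = 2 × 85.47 / (6.022 × 10²³ × 1.540 g/cm³) = 1.843 × 10^-22 cm³.
a = (1.843 × 10^-22)^(1/3) = 5.691 × 10^-8 cm = 5.69 Å.

5.69 Å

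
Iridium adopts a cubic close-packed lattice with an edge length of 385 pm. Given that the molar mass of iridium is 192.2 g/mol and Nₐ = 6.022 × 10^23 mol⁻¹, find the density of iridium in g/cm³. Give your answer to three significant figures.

An FCC unit cell contains Z = 4 atoms.
Cell volume: a³ = (385 pm)³ = (3.850 × 10^-8 cm)³ = 5.707 × 10^-23 cm³.
ρ = Z·M/(N_A·a³) = 4 × 192.2 / (6.022 × 10²³ × 5.707 × 10^-23) = 22.37 g/cm³.

22.4 g/cm³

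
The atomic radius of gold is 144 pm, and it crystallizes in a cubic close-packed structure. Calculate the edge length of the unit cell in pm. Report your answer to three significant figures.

In an FCC lattice, atoms touch along the face diagonal, so √2·a = 4r.
a = 4r/√2 = 4 × 144 / 1.4142 = 407 pm.

407 pm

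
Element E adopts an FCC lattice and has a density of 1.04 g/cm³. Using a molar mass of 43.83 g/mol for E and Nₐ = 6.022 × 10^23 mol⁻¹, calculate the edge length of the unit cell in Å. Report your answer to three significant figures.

With Z = 4 atoms per FCC cell, a³ = Z·M/(N_A·ρ) = 4 × 43.83 / (6.022 × 10²³ × 1.040 g/cm³) = 2.799 × 10^-22 cm³.
a = (2.799 × 10^-22)^(1/3) = 6.542 × 10^-8 cm = 6.54 Å.

6.54 Å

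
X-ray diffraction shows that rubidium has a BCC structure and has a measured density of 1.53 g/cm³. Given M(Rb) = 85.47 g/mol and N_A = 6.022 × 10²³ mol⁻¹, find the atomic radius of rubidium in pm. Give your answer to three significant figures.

247 pm

For a BCC cell (Z = 2), a³ = Z·M/(N_A·ρ) = 2 × 85.47 / (6.022 × 10²³ × 1.530) = 1.855 × 10^-22 cm³, so a = 5.703 × 10^-8 cm = 570.3 pm.
Atoms touch along the body diagonal, so √3·a = 4r, so r = 0.4330 × a = 247 pm.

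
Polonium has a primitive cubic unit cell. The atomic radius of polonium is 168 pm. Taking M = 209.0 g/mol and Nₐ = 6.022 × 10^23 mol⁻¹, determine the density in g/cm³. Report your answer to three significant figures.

In a simple cubic lattice, atoms touch along the cell edge, so a = 2r, giving a = 336.0 pm = 3.360 × 10^-8 cm.
With Z = 1, ρ = Z·M/(N_A·a³) = 1 × 209.0 / (6.022 × 10²³ × 3.793 × 10^-23) = 9.149 g/cm³.

9.15 g/cm³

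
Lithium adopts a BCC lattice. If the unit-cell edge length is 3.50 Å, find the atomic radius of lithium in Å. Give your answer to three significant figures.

1.52 Å

In a BCC lattice, atoms touch along the body diagonal, so √3·a = 4r.
r = √3·a/4 = 1.7321 × 3.50 / 4 = 1.52 Å.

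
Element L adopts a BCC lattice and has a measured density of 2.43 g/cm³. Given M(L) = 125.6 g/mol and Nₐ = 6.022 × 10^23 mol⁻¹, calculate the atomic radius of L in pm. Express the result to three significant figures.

For a BCC cell (Z = 2), a³ = Z·M/(N_A·ρ) = 2 × 125.6 / (6.022 × 10²³ × 2.430) = 1.717 × 10^-22 cm³, so a = 5.558 × 10^-8 cm = 555.8 pm.
Atoms touch along the body diagonal, so √3·a = 4r, so r = 0.4330 × a = 241 pm.

241 pm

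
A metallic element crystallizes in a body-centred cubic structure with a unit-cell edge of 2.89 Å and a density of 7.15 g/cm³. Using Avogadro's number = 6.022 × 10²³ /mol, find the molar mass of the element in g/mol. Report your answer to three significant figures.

52.0 g/mol

A BCC cell has Z = 2 atoms; a = 2.890 × 10^-8 cm.
M = ρ·N_A·a³/Z = 7.15 × 6.022 × 10²³ × 2.414 × 10^-23 / 2 = 52.0 g/mol.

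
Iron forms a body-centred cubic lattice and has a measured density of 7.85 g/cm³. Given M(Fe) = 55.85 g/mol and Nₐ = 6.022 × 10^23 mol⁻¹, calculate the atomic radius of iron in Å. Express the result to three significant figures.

1.24 Å

For a BCC cell (Z = 2), a³ = Z·M/(N_A·ρ) = 2 × 55.85 / (6.022 × 10²³ × 7.850) = 2.363 × 10^-23 cm³, so a = 2.870 × 10^-8 cm = 2.870 Å.
Atoms touch along the body diagonal, so √3·a = 4r, so r = 0.4330 × a = 1.24 Å.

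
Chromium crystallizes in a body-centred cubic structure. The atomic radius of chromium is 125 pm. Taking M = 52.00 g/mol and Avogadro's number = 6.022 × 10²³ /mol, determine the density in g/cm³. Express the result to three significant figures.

In a BCC lattice, atoms touch along the body diagonal, so √3·a = 4r, giving a = 288.7 pm = 2.887 × 10^-8 cm.
With Z = 2, ρ = Z·M/(N_A·a³) = 2 × 52.00 / (6.022 × 10²³ × 2.406 × 10^-23) = 7.179 g/cm³.

7.18 g/cm³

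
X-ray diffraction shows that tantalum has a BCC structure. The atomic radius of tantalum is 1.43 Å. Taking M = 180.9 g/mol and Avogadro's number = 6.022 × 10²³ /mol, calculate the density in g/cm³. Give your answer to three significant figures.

In a BCC lattice, atoms touch along the body diagonal, so √3·a = 4r, giving a = 3.302 Å = 3.302 × 10^-8 cm.
With Z = 2, ρ = Z·M/(N_A·a³) = 2 × 180.9 / (6.022 × 10²³ × 3.602 × 10^-23) = 16.68 g/cm³.

16.7 g/cm³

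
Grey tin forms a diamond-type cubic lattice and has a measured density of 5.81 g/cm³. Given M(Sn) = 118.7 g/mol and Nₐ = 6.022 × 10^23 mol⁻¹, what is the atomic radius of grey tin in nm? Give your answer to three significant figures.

For a diamond cubic cell (Z = 8), a³ = Z·M/(N_A·ρ) = 8 × 118.7 / (6.022 × 10²³ × 5.810) = 2.714 × 10^-22 cm³, so a = 6.475 × 10^-8 cm = 0.6475 nm.
Nearest neighbors lie along the body diagonal with √3·a = 8r, so r = 0.2165 × a = 0.140 nm.

0.140 nm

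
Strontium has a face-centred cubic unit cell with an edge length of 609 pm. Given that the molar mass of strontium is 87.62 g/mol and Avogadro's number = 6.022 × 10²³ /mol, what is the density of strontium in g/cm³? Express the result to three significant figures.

An FCC unit cell contains Z = 4 atoms.
Cell volume: a³ = (609 pm)³ = (6.090 × 10^-8 cm)³ = 2.259 × 10^-22 cm³.
ρ = Z·M/(N_A·a³) = 4 × 87.62 / (6.022 × 10²³ × 2.259 × 10^-22) = 2.577 g/cm³.

2.58 g/cm³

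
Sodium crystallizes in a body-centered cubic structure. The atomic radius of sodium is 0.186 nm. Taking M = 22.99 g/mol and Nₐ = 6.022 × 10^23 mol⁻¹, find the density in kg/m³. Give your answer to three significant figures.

963 kg/m³

In a BCC lattice, atoms touch along the body diagonal, so √3·a = 4r, giving a = 0.4295 nm = 4.295 × 10^-8 cm.
With Z = 2, ρ = Z·M/(N_A·a³) = 2 × 22.99 / (6.022 × 10²³ × 7.926 × 10^-23) = 0.9634 g/cm³ = 963 kg/m³.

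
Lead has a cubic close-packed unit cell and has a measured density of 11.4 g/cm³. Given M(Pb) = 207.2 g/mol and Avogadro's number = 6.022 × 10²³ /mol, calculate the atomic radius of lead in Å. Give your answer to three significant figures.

For an FCC cell (Z = 4), a³ = Z·M/(N_A·ρ) = 4 × 207.2 / (6.022 × 10²³ × 11.40) = 1.207 × 10^-22 cm³, so a = 4.942 × 10^-8 cm = 4.942 Å.
Atoms touch along the face diagonal, so √2·a = 4r, so r = 0.3536 × a = 1.75 Å.

1.75 Å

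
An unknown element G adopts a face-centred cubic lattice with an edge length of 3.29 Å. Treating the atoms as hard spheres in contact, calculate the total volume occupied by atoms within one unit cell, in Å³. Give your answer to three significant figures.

26.4 Å³

In an FCC lattice atoms touch along the face diagonal, so √2·a = 4r, so r = 0.3536a = 1.163 Å.
V_atoms = Z × (4/3)πr³ = 4 × (4/3)π × (1.163)³ = 26.4 Å³.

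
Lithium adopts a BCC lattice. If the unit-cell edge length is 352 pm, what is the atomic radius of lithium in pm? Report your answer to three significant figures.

152 pm

In a BCC lattice, atoms touch along the body diagonal, so √3·a = 4r.
r = √3·a/4 = 1.7321 × 352 / 4 = 152 pm.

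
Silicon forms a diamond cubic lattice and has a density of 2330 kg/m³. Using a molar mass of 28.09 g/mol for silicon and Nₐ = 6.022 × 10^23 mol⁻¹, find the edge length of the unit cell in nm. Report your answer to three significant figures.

With Z = 8 atoms per diamond cubic cell, a³ = Z·M/(N_A·ρ) = 8 × 28.09 / (6.022 × 10²³ × 2.330 g/cm³) = 1.602 × 10^-22 cm³.
a = (1.602 × 10^-22)^(1/3) = 5.431 × 10^-8 cm = 0.543 nm.

0.543 nm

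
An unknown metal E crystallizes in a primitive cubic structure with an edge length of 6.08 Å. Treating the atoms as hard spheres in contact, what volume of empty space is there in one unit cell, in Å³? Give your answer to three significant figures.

In a simple cubic lattice atoms touch along the cell edge, so a = 2r, so r = 0.5000a = 3.040 Å.
V_cell = a³ = 224.8 Å³; V_atoms = 1 × (4/3)πr³ = 117.7 Å³.
Empty space = 224.8 − 117.7 = 107 Å³.

107 Å³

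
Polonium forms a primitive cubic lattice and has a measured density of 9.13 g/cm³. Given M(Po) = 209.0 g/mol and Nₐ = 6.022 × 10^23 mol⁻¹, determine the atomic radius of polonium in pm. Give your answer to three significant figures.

For a simple cubic cell (Z = 1), a³ = Z·M/(N_A·ρ) = 1 × 209.0 / (6.022 × 10²³ × 9.130) = 3.801 × 10^-23 cm³, so a = 3.362 × 10^-8 cm = 336.2 pm.
Atoms touch along the cell edge, so a = 2r, so r = 0.5000 × a = 168 pm.

168 pm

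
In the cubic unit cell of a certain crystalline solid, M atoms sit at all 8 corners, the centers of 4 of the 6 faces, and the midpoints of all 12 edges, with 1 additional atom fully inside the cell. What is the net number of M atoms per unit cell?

7

Corner atoms are shared by 8 cells (1/8 each), face atoms by 2 (1/2 each), edge atoms by 4 (1/4 each), interior atoms are unshared.
Net atoms = 8 × 1/8 + 4 × 1/2 + 12 × 1/4 + 1 = 1 + 2 + 3 + 1 = 7.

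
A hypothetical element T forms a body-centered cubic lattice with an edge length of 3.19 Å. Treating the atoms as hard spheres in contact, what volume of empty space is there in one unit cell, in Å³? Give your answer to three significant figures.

10.4 Å³

In a BCC lattice atoms touch along the body diagonal, so √3·a = 4r, so r = 0.4330a = 1.381 Å.
V_cell = a³ = 32.46 Å³; V_atoms = 2 × (4/3)πr³ = 22.08 Å³.
Empty space = 32.46 − 22.08 = 10.4 Å³.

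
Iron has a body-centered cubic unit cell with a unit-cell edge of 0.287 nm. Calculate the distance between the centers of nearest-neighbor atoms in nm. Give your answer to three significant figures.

0.249 nm

In a BCC structure, atoms touch along the body diagonal, so √3·a = 4r; the nearest-neighbor distance equals 2r = 0.8660·a.
d = 0.8660 × 0.287 = 0.249 nm.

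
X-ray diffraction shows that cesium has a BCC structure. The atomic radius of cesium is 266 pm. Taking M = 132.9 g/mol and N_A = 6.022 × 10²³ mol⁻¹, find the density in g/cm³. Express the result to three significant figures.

1.90 g/cm³

In a BCC lattice, atoms touch along the body diagonal, so √3·a = 4r, giving a = 614.3 pm = 6.143 × 10^-8 cm.
With Z = 2, ρ = Z·M/(N_A·a³) = 2 × 132.9 / (6.022 × 10²³ × 2.318 × 10^-22) = 1.904 g/cm³.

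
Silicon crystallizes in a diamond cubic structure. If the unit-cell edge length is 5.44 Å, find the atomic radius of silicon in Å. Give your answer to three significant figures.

1.18 Å

In a diamond cubic lattice, nearest neighbors lie along the body diagonal with √3·a = 8r.
r = √3·a/8 = 1.7321 × 5.44 / 8 = 1.18 Å.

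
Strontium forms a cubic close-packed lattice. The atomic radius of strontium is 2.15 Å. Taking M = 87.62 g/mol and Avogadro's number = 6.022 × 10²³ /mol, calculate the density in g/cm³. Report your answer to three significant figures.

2.59 g/cm³

In an FCC lattice, atoms touch along the face diagonal, so √2·a = 4r, giving a = 6.081 Å = 6.081 × 10^-8 cm.
With Z = 4, ρ = Z·M/(N_A·a³) = 4 × 87.62 / (6.022 × 10²³ × 2.249 × 10^-22) = 2.588 g/cm³.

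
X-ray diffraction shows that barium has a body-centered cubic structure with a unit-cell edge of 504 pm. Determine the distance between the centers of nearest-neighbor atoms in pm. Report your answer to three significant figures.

In a BCC structure, atoms touch along the body diagonal, so √3·a = 4r; the nearest-neighbor distance equals 2r = 0.8660·a.
d = 0.8660 × 504 = 436 pm.

436 pm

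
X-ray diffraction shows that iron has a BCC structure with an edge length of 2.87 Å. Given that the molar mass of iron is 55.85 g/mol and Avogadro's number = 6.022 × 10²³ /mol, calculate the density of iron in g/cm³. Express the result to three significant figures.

A BCC unit cell contains Z = 2 atoms.
Cell volume: a³ = (2.87 Å)³ = (2.870 × 10^-8 cm)³ = 2.364 × 10^-23 cm³.
ρ = Z·M/(N_A·a³) = 2 × 55.85 / (6.022 × 10²³ × 2.364 × 10^-23) = 7.846 g/cm³.

7.85 g/cm³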